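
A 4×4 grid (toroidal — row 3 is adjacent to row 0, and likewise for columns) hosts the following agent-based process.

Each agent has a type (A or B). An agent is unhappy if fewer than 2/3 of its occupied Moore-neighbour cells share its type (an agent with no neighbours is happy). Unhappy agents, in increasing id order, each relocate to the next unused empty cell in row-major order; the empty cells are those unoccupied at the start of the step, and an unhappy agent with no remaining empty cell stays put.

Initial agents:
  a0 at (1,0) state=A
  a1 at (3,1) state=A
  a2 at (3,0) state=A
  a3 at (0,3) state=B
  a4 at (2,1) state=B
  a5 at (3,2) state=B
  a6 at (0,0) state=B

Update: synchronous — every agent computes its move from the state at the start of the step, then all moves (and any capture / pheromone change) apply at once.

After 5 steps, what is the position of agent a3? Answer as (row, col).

(1, 1)

t=1: a0@(0,1):A a1@(0,2):A a2@(1,1):A a3@(1,2):B a4@(1,3):B a5@(3,2):B a6@(2,0):B
t=2: a0@(0,0):A a1@(0,3):A a2@(1,0):A a3@(2,1):B a4@(1,3):B a5@(2,2):B a6@(2,3):B
t=3: a0@(0,0):A a1@(0,3):A a2@(0,1):A a3@(0,2):B a4@(1,1):B a5@(2,2):B a6@(2,3):B
t=4: a0@(0,0):A a1@(1,0):A a2@(1,2):A a3@(1,3):B a4@(2,0):B a5@(2,2):B a6@(2,3):B
t=5: a0@(0,1):A a1@(0,2):A a2@(0,3):A a3@(1,1):B a4@(2,0):B a5@(2,2):B a6@(2,1):B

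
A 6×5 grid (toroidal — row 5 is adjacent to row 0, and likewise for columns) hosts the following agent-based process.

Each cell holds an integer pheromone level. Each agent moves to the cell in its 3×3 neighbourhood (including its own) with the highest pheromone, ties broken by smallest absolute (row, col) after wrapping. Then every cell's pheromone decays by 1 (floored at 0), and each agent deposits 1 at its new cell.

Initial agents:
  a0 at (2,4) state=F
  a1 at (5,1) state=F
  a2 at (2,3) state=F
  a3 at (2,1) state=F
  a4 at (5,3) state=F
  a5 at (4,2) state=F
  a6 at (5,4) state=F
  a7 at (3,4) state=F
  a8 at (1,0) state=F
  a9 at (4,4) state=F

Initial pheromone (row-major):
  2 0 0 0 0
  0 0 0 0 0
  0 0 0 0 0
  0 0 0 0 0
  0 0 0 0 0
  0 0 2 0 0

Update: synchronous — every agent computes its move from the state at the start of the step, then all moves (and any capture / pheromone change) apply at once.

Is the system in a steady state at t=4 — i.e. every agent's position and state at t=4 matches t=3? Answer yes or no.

no

t=1: a0@(1,0) a1@(0,0) a2@(1,2) a3@(1,0) a4@(5,2) a5@(5,2) a6@(0,0) a7@(2,0) a8@(0,0) a9@(3,0) | pheromone: 4 0 0 0 0 / 2 0 1 0 0 / 1 0 0 0 0 / 1 0 0 0 0 / 0 0 0 0 0 / 0 0 3 0 0
t=2: a0@(0,0) a1@(0,0) a2@(1,2) a3@(0,0) a4@(5,2) a5@(5,2) a6@(0,0) a7@(1,0) a8@(0,0) a9@(2,0) | pheromone: 8 0 0 0 0 / 2 0 1 0 0 / 1 0 0 0 0 / 0 0 0 0 0 / 0 0 0 0 0 / 0 0 4 0 0
t=3: a0@(0,0) a1@(0,0) a2@(1,2) a3@(0,0) a4@(5,2) a5@(5,2) a6@(0,0) a7@(0,0) a8@(0,0) a9@(1,0) | pheromone: 13 0 0 0 0 / 2 0 1 0 0 / 0 0 0 0 0 / 0 0 0 0 0 / 0 0 0 0 0 / 0 0 5 0 0
t=4: a0@(0,0) a1@(0,0) a2@(1,2) a3@(0,0) a4@(5,2) a5@(5,2) a6@(0,0) a7@(0,0) a8@(0,0) a9@(0,0) | pheromone: 19 0 0 0 0 / 1 0 1 0 0 / 0 0 0 0 0 / 0 0 0 0 0 / 0 0 0 0 0 / 0 0 6 0 0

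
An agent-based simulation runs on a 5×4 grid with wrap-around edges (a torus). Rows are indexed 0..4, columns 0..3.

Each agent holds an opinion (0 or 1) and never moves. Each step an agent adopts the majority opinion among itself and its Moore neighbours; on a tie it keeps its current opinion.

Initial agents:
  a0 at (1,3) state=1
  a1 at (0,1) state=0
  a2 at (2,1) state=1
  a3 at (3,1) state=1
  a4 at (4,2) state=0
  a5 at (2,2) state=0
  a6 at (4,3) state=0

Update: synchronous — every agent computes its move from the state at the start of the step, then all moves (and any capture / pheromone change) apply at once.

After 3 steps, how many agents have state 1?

t=1: a0@(1,3):1 a1@(0,1):0 a2@(2,1):1 a3@(3,1):1 a4@(4,2):0 a5@(2,2):1 a6@(4,3):0
t=2: (unchanged — steady state)

4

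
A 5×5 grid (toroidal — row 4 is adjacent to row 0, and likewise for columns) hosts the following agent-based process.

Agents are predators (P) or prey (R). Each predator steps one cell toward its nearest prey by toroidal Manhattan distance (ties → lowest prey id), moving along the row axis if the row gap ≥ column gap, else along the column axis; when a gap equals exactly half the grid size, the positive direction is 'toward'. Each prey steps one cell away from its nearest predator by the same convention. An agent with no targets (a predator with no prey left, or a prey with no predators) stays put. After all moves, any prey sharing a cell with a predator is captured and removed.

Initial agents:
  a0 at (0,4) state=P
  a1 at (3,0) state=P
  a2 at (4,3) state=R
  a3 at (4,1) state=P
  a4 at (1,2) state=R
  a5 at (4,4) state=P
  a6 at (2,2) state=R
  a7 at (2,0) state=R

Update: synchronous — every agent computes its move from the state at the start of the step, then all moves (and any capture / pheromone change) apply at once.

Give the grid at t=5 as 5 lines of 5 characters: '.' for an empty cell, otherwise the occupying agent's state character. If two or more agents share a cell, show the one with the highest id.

.....
.....
R....
PPP..
.....

t=1: a0@(4,4):P a1@(2,0):P a3@(4,2):P a4@(1,1):R a5@(4,3):P a6@(2,3):R a7@(1,0):R
t=2: a0@(3,4):P a1@(1,0):P a3@(0,2):P a4@(0,1):R a5@(3,3):P a6@(2,2):R a7@(0,0):R
t=3: a0@(3,3):P a1@(0,0):P a3@(0,1):P a5@(2,3):P a6@(3,2):R a7@(4,0):R
t=4: a0@(3,2):P a1@(4,0):P a3@(4,1):P a5@(3,3):P a6@(3,1):R a7@(3,0):R
t=5: a0@(3,1):P a1@(3,0):P a3@(3,1):P a5@(3,2):P a7@(2,0):R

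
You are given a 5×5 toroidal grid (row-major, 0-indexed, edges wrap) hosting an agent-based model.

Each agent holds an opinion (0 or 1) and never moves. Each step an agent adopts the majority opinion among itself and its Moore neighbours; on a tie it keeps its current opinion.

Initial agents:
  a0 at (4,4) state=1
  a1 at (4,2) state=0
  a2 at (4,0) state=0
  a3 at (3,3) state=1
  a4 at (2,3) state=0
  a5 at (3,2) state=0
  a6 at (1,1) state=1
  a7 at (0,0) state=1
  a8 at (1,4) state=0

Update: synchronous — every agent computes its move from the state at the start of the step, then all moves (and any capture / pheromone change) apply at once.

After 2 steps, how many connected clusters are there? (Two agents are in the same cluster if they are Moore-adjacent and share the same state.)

2

t=1: a0@(4,4):1 a1@(4,2):0 a2@(4,0):1 a3@(3,3):0 a4@(2,3):0 a5@(3,2):0 a6@(1,1):1 a7@(0,0):1 a8@(1,4):0
t=2: (unchanged — steady state)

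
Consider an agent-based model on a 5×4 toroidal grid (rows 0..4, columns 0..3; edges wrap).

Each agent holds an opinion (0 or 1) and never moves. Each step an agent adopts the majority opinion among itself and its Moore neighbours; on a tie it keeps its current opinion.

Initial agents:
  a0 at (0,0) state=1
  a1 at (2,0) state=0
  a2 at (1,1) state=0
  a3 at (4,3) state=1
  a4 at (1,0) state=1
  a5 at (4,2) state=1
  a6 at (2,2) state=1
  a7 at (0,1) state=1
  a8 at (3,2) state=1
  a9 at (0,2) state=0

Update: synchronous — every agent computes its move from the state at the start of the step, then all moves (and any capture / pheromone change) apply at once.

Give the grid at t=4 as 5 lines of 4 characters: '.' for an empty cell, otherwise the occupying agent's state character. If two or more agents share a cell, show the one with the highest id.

111.
11..
1.1.
..1.
..11

t=1: a0@(0,0):1 a1@(2,0):0 a2@(1,1):1 a3@(4,3):1 a4@(1,0):1 a5@(4,2):1 a6@(2,2):1 a7@(0,1):1 a8@(3,2):1 a9@(0,2):1
t=2: a0@(0,0):1 a1@(2,0):1 a2@(1,1):1 a3@(4,3):1 a4@(1,0):1 a5@(4,2):1 a6@(2,2):1 a7@(0,1):1 a8@(3,2):1 a9@(0,2):1
t=3: (unchanged — steady state)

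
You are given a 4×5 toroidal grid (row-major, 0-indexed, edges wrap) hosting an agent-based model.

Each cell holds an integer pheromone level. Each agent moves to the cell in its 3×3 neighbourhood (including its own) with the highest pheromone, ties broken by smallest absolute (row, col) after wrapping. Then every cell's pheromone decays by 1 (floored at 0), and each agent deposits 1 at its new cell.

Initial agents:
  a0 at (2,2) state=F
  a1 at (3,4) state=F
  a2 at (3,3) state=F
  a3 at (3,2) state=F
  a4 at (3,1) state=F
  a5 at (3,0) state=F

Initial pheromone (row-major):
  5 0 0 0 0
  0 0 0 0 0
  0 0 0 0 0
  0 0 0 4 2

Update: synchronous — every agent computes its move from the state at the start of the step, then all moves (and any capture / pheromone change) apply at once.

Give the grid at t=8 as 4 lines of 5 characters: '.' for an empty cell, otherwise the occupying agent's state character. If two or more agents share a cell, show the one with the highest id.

t=1: a0@(3,3) a1@(0,0) a2@(3,3) a3@(3,3) a4@(0,0) a5@(0,0) | pheromone: 7 0 0 0 0 / 0 0 0 0 0 / 0 0 0 0 0 / 0 0 0 6 1
t=2: a0@(3,3) a1@(0,0) a2@(3,3) a3@(3,3) a4@(0,0) a5@(0,0) | pheromone: 9 0 0 0 0 / 0 0 0 0 0 / 0 0 0 0 0 / 0 0 0 8 0
t=3: a0@(3,3) a1@(0,0) a2@(3,3) a3@(3,3) a4@(0,0) a5@(0,0) | pheromone: 11 0 0 0 0 / 0 0 0 0 0 / 0 0 0 0 0 / 0 0 0 10 0
t=4: a0@(3,3) a1@(0,0) a2@(3,3) a3@(3,3) a4@(0,0) a5@(0,0) | pheromone: 13 0 0 0 0 / 0 0 0 0 0 / 0 0 0 0 0 / 0 0 0 12 0
t=5: a0@(3,3) a1@(0,0) a2@(3,3) a3@(3,3) a4@(0,0) a5@(0,0) | pheromone: 15 0 0 0 0 / 0 0 0 0 0 / 0 0 0 0 0 / 0 0 0 14 0
t=6: a0@(3,3) a1@(0,0) a2@(3,3) a3@(3,3) a4@(0,0) a5@(0,0) | pheromone: 17 0 0 0 0 / 0 0 0 0 0 / 0 0 0 0 0 / 0 0 0 16 0
t=7: a0@(3,3) a1@(0,0) a2@(3,3) a3@(3,3) a4@(0,0) a5@(0,0) | pheromone: 19 0 0 0 0 / 0 0 0 0 0 / 0 0 0 0 0 / 0 0 0 18 0
t=8: a0@(3,3) a1@(0,0) a2@(3,3) a3@(3,3) a4@(0,0) a5@(0,0) | pheromone: 21 0 0 0 0 / 0 0 0 0 0 / 0 0 0 0 0 / 0 0 0 20 0

F....
.....
.....
...F.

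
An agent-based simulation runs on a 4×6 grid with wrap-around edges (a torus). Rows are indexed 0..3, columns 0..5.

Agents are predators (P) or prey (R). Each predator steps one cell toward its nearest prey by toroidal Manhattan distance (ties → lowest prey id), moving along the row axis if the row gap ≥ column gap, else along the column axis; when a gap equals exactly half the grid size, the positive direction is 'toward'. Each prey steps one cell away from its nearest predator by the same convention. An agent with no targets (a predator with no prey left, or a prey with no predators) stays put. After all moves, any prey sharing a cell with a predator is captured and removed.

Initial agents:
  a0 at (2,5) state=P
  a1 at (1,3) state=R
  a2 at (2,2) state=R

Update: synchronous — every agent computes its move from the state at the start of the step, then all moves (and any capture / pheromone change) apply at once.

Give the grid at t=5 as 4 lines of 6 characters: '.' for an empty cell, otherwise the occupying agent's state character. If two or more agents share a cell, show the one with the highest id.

......
....R.
P..R..
......

t=1: a0@(2,4):P a1@(1,2):R a2@(2,1):R
t=2: a0@(2,3):P a1@(1,1):R a2@(2,0):R
t=3: a0@(2,2):P a1@(1,0):R a2@(2,5):R
t=4: a0@(2,1):P a1@(1,5):R a2@(2,4):R
t=5: a0@(2,0):P a1@(1,4):R a2@(2,3):R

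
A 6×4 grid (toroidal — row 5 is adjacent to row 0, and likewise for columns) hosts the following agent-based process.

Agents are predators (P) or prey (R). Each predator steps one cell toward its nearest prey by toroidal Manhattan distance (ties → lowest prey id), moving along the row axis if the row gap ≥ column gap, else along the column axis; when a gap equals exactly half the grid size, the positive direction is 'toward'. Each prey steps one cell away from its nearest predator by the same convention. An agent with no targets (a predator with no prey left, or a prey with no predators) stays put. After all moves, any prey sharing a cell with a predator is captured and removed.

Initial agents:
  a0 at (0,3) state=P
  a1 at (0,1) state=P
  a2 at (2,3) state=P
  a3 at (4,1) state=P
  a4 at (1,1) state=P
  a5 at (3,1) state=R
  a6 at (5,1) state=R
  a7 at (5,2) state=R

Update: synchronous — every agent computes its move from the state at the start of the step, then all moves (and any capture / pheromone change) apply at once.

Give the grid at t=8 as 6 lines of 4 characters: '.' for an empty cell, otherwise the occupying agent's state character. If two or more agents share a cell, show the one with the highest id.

t=1: a0@(5,3):P a1@(5,1):P a2@(2,0):P a3@(3,1):P a4@(2,1):P a6@(4,1):R a7@(4,2):R
t=2: a0@(4,3):P a1@(4,1):P a2@(3,0):P a3@(4,1):P a4@(3,1):P a7@(3,2):R
t=3: a0@(3,3):P a1@(3,1):P a2@(3,1):P a3@(3,1):P a4@(3,2):P
t=4: (unchanged — steady state)

....
....
....
.PPP
....
....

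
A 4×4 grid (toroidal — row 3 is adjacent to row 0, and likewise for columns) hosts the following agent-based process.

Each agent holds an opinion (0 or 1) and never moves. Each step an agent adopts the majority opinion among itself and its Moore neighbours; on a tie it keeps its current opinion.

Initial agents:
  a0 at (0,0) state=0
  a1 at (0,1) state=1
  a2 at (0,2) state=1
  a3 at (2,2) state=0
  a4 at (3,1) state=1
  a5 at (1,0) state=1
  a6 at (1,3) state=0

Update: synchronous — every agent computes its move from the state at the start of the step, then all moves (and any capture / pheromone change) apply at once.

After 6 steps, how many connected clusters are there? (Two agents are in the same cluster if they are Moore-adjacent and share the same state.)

t=1: a0@(0,0):1 a1@(0,1):1 a2@(0,2):1 a3@(2,2):0 a4@(3,1):1 a5@(1,0):1 a6@(1,3):0
t=2: a0@(0,0):1 a1@(0,1):1 a2@(0,2):1 a3@(2,2):0 a4@(3,1):1 a5@(1,0):1 a6@(1,3):1
t=3: a0@(0,0):1 a1@(0,1):1 a2@(0,2):1 a3@(2,2):1 a4@(3,1):1 a5@(1,0):1 a6@(1,3):1
t=4: (unchanged — steady state)

1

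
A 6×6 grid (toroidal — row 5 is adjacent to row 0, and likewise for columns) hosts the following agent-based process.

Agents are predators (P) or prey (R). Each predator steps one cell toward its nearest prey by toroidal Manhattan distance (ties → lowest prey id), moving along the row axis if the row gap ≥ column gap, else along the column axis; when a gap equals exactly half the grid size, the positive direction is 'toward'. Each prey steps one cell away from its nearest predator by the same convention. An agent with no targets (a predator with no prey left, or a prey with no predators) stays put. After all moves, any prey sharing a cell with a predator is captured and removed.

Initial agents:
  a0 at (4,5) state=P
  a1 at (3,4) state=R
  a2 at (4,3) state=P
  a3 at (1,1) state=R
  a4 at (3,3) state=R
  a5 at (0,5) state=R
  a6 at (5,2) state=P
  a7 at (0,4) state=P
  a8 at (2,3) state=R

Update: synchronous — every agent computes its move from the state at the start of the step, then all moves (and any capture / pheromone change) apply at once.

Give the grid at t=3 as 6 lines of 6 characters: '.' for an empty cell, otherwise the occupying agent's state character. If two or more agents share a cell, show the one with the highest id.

..PRRP
.....P
.RP...
......
......
...R..

t=1: a0@(3,5):P a1@(2,4):R a2@(3,3):P a3@(2,1):R a4@(2,3):R a5@(0,0):R a6@(0,2):P a7@(0,5):P a8@(1,3):R
t=2: a0@(2,5):P a1@(1,4):R a2@(2,3):P a3@(2,2):R a4@(1,3):R a6@(0,1):P a7@(0,0):P a8@(0,3):R
t=3: a0@(1,5):P a1@(0,4):R a2@(2,2):P a3@(2,1):R a4@(0,3):R a6@(0,2):P a7@(0,5):P a8@(5,3):R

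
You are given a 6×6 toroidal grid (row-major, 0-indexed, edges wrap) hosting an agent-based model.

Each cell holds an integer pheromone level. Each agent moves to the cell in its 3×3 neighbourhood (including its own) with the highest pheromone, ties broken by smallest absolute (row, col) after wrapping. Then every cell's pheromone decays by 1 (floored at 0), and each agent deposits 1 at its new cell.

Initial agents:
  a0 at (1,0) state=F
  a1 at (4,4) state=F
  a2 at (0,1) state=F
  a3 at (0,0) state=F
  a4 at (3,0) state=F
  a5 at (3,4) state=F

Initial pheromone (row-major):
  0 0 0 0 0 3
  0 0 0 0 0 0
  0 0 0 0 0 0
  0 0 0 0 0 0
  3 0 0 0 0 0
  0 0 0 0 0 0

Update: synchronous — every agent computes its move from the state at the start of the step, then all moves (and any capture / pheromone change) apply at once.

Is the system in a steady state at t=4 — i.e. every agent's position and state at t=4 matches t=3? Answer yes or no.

yes

t=1: a0@(0,5) a1@(3,3) a2@(0,0) a3@(0,5) a4@(4,0) a5@(2,3) | pheromone: 1 0 0 0 0 4 / 0 0 0 0 0 0 / 0 0 0 1 0 0 / 0 0 0 1 0 0 / 3 0 0 0 0 0 / 0 0 0 0 0 0
t=2: a0@(0,5) a1@(2,3) a2@(0,5) a3@(0,5) a4@(4,0) a5@(2,3) | pheromone: 0 0 0 0 0 6 / 0 0 0 0 0 0 / 0 0 0 2 0 0 / 0 0 0 0 0 0 / 3 0 0 0 0 0 / 0 0 0 0 0 0
t=3: a0@(0,5) a1@(2,3) a2@(0,5) a3@(0,5) a4@(4,0) a5@(2,3) | pheromone: 0 0 0 0 0 8 / 0 0 0 0 0 0 / 0 0 0 3 0 0 / 0 0 0 0 0 0 / 3 0 0 0 0 0 / 0 0 0 0 0 0
t=4: a0@(0,5) a1@(2,3) a2@(0,5) a3@(0,5) a4@(4,0) a5@(2,3) | pheromone: 0 0 0 0 0 10 / 0 0 0 0 0 0 / 0 0 0 4 0 0 / 0 0 0 0 0 0 / 3 0 0 0 0 0 / 0 0 0 0 0 0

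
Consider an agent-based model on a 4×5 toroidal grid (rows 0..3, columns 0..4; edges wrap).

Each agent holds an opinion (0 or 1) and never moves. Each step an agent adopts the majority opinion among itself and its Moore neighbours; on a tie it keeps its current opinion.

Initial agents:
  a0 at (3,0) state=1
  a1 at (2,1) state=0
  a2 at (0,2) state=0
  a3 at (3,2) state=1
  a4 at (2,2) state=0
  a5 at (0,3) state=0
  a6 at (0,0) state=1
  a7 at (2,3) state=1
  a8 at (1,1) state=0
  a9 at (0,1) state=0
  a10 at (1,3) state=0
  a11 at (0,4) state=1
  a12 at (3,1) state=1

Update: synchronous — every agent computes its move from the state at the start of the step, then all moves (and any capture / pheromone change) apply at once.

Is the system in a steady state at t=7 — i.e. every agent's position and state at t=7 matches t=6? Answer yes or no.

yes

t=1: a0@(3,0):1 a1@(2,1):0 a2@(0,2):0 a3@(3,2):0 a4@(2,2):0 a5@(0,3):0 a6@(0,0):1 a7@(2,3):1 a8@(1,1):0 a9@(0,1):1 a10@(1,3):0 a11@(0,4):1 a12@(3,1):1
t=2: a0@(3,0):1 a1@(2,1):0 a2@(0,2):0 a3@(3,2):0 a4@(2,2):0 a5@(0,3):0 a6@(0,0):1 a7@(2,3):0 a8@(1,1):0 a9@(0,1):1 a10@(1,3):0 a11@(0,4):1 a12@(3,1):1
t=3: (unchanged — steady state)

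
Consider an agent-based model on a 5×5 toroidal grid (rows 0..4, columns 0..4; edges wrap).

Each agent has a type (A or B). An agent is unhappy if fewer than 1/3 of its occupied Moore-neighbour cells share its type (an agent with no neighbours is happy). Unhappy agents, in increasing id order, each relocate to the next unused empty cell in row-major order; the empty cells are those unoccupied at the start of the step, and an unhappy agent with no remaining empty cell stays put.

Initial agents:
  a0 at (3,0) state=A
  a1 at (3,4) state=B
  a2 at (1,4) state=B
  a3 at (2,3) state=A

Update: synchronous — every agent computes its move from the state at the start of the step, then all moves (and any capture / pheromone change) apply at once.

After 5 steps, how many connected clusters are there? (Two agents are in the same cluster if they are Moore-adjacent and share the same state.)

t=1: a0@(0,0):A a1@(0,1):B a2@(0,2):B a3@(0,3):A
t=2: a0@(0,4):A a1@(0,1):B a2@(0,2):B a3@(1,0):A
t=3: (unchanged — steady state)

2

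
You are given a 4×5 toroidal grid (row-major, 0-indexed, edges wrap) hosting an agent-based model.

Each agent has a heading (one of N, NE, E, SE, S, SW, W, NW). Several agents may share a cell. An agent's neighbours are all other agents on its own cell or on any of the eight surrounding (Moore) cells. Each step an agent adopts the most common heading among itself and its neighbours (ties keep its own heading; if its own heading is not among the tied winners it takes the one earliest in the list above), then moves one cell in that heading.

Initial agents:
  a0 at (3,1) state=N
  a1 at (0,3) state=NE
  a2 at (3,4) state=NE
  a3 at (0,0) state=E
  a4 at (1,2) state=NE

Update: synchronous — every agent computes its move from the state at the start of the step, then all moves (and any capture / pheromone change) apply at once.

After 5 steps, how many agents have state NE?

5

t=1: a0@(2,1):N a1@(3,4):NE a2@(2,0):NE a3@(0,1):E a4@(0,3):NE
t=2: a0@(1,1):N a1@(2,0):NE a2@(1,1):NE a3@(0,2):E a4@(3,4):NE
t=3: a0@(0,2):NE a1@(1,1):NE a2@(0,2):NE a3@(0,3):E a4@(2,0):NE
t=4: a0@(3,3):NE a1@(0,2):NE a2@(3,3):NE a3@(3,4):NE a4@(1,1):NE
t=5: a0@(2,4):NE a1@(3,3):NE a2@(2,4):NE a3@(2,0):NE a4@(0,2):NE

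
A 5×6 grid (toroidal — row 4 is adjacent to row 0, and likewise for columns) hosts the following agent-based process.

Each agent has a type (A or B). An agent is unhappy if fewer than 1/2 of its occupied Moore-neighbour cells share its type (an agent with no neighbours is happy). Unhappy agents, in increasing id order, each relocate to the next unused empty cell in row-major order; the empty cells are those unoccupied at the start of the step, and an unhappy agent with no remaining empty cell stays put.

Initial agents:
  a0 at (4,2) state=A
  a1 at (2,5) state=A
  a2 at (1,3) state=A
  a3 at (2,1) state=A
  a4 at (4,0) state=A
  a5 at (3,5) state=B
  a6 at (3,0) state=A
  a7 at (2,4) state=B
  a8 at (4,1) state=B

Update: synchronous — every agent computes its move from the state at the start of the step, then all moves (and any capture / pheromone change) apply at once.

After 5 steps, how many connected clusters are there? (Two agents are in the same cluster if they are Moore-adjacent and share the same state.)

t=1: a0@(0,0):A a1@(0,1):A a2@(0,2):A a3@(2,1):A a4@(0,3):A a5@(0,4):B a6@(3,0):A a7@(0,5):B a8@(1,0):B
t=2: a0@(1,1):A a1@(0,1):A a2@(0,2):A a3@(2,1):A a4@(0,3):A a5@(0,4):B a6@(3,0):A a7@(0,5):B a8@(1,2):B
t=3: a0@(1,1):A a1@(0,1):A a2@(0,2):A a3@(2,1):A a4@(0,0):A a5@(0,4):B a6@(3,0):A a7@(0,5):B a8@(1,0):B
t=4: a0@(1,1):A a1@(0,1):A a2@(0,2):A a3@(2,1):A a4@(0,0):A a5@(0,4):B a6@(3,0):A a7@(0,5):B a8@(0,3):B
t=5: (unchanged — steady state)

2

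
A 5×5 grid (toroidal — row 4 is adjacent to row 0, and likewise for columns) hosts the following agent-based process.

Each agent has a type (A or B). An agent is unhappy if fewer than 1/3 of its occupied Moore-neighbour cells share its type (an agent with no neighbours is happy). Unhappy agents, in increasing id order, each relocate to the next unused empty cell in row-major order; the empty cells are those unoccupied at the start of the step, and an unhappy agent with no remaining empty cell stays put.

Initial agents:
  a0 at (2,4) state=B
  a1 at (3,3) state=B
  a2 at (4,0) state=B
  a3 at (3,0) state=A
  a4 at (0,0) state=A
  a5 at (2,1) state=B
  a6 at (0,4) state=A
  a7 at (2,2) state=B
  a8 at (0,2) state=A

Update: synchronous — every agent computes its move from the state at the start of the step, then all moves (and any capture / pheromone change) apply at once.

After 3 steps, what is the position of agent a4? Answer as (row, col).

(0, 0)

t=1: a0@(2,4):B a1@(3,3):B a2@(0,1):B a3@(0,3):A a4@(0,0):A a5@(2,1):B a6@(0,4):A a7@(2,2):B a8@(0,2):A
t=2: a0@(2,4):B a1@(3,3):B a2@(1,0):B a3@(0,3):A a4@(0,0):A a5@(2,1):B a6@(0,4):A a7@(2,2):B a8@(0,2):A
t=3: (unchanged — steady state)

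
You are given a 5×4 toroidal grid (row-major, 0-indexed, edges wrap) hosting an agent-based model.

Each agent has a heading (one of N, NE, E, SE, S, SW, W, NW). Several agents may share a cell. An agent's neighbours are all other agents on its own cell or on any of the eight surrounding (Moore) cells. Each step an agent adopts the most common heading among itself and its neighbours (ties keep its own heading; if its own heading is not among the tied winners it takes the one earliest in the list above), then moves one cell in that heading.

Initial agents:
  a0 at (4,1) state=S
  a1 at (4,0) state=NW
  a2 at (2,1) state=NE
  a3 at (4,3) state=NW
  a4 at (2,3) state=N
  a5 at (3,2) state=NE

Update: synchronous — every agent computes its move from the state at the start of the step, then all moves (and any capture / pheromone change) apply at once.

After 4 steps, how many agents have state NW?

2

t=1: a0@(0,1):S a1@(3,3):NW a2@(1,2):NE a3@(3,2):NW a4@(1,3):N a5@(2,3):NE
t=2: a0@(1,1):S a1@(2,2):NW a2@(0,3):NE a3@(2,1):NW a4@(0,0):NE a5@(1,0):NE
t=3: a0@(0,2):NE a1@(1,1):NW a2@(4,0):NE a3@(1,0):NW a4@(4,1):NE a5@(0,1):NE
t=4: a0@(4,3):NE a1@(0,0):NW a2@(3,1):NE a3@(0,3):NW a4@(3,2):NE a5@(4,2):NE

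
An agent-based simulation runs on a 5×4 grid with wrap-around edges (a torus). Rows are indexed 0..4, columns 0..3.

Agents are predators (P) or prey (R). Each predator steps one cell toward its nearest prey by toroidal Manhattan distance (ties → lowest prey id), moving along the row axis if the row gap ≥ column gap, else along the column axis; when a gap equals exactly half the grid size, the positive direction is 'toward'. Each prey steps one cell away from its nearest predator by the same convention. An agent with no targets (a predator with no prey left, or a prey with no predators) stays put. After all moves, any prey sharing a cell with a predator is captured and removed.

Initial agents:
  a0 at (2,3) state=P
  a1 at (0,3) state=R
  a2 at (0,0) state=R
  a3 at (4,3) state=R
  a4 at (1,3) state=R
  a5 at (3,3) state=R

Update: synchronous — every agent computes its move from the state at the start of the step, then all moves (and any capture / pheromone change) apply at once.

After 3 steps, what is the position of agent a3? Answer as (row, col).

(3, 3)

t=1: a0@(1,3):P a1@(4,3):R a2@(4,0):R a3@(0,3):R a4@(0,3):R a5@(4,3):R
t=2: a0@(0,3):P a1@(3,3):R a2@(3,0):R a3@(4,3):R a4@(4,3):R a5@(3,3):R
t=3: a0@(4,3):P a1@(2,3):R a2@(2,0):R a3@(3,3):R a4@(3,3):R a5@(2,3):R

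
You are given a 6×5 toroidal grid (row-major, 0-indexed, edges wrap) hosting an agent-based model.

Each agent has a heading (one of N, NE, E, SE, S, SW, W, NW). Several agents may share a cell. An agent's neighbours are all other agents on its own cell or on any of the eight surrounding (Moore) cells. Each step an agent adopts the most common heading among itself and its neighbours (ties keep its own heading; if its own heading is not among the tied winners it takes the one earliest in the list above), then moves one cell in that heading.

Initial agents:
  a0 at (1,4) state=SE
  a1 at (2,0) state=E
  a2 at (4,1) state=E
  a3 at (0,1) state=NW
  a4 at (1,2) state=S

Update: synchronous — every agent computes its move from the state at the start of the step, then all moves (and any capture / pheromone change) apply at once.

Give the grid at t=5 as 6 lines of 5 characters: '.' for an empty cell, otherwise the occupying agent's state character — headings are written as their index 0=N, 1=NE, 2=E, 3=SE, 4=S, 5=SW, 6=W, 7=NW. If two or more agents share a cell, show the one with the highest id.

....3
.....
2....
2....
.2...
.....

t=1: a0@(2,0):SE a1@(2,1):E a2@(4,2):E a3@(5,0):NW a4@(2,2):S
t=2: a0@(3,1):SE a1@(2,2):E a2@(4,3):E a3@(4,4):NW a4@(3,2):S
t=3: a0@(4,2):SE a1@(2,3):E a2@(4,4):E a3@(3,3):NW a4@(3,3):E
t=4: a0@(5,3):SE a1@(2,4):E a2@(4,0):E a3@(3,4):E a4@(3,4):E
t=5: a0@(0,4):SE a1@(2,0):E a2@(4,1):E a3@(3,0):E a4@(3,0):E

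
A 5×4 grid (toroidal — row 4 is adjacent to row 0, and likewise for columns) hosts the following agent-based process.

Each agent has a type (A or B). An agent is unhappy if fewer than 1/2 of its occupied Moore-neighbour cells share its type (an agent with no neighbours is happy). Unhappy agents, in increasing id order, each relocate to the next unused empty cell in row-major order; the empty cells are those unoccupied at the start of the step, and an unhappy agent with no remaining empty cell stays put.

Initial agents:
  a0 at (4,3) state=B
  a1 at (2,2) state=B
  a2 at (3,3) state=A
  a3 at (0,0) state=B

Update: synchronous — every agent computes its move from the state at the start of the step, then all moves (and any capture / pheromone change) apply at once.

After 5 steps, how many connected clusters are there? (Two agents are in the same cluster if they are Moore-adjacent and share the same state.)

t=1: a0@(4,3):B a1@(0,1):B a2@(0,2):A a3@(0,0):B
t=2: a0@(4,3):B a1@(0,1):B a2@(0,3):A a3@(0,0):B
t=3: a0@(4,3):B a1@(0,1):B a2@(0,2):A a3@(0,0):B
t=4: a0@(4,3):B a1@(0,1):B a2@(0,3):A a3@(0,0):B
t=5: a0@(4,3):B a1@(0,1):B a2@(0,2):A a3@(0,0):B

2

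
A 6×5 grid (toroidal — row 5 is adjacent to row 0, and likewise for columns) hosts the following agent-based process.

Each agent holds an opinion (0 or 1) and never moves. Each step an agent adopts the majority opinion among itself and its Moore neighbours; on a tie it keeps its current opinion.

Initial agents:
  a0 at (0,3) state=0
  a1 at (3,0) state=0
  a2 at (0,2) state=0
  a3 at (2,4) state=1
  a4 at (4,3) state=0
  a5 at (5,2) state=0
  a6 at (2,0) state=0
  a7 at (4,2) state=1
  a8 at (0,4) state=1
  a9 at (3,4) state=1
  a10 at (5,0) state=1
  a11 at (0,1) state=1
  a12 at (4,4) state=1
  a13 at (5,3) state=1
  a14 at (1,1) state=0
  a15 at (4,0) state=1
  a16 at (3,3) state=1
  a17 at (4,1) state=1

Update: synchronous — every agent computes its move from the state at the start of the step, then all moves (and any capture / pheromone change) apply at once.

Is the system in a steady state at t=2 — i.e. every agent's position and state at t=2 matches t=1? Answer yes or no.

t=1: a0@(0,3):0 a1@(3,0):1 a2@(0,2):0 a3@(2,4):1 a4@(4,3):1 a5@(5,2):0 a6@(2,0):0 a7@(4,2):1 a8@(0,4):1 a9@(3,4):1 a10@(5,0):1 a11@(0,1):0 a12@(4,4):1 a13@(5,3):1 a14@(1,1):0 a15@(4,0):1 a16@(3,3):1 a17@(4,1):1
t=2: a0@(0,3):0 a1@(3,0):1 a2@(0,2):0 a3@(2,4):1 a4@(4,3):1 a5@(5,2):0 a6@(2,0):1 a7@(4,2):1 a8@(0,4):1 a9@(3,4):1 a10@(5,0):1 a11@(0,1):0 a12@(4,4):1 a13@(5,3):1 a14@(1,1):0 a15@(4,0):1 a16@(3,3):1 a17@(4,1):1

no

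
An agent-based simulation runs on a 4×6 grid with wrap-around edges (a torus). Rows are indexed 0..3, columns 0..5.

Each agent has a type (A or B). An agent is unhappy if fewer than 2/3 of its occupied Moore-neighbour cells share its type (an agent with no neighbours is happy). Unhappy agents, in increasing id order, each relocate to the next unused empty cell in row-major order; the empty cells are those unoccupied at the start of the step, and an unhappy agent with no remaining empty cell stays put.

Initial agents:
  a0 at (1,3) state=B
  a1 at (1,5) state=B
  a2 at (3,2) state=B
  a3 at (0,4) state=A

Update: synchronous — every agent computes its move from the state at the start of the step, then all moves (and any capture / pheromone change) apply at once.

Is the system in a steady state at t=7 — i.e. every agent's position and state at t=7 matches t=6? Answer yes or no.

t=1: a0@(0,0):B a1@(0,1):B a2@(3,2):B a3@(0,2):A
t=2: a0@(0,0):B a1@(0,1):B a2@(0,3):B a3@(0,4):A
t=3: a0@(0,0):B a1@(0,1):B a2@(0,2):B a3@(0,5):A
t=4: a0@(0,3):B a1@(0,1):B a2@(0,2):B a3@(0,4):A
t=5: a0@(0,0):B a1@(0,1):B a2@(0,2):B a3@(0,5):A
t=6: a0@(0,3):B a1@(0,1):B a2@(0,2):B a3@(0,4):A
t=7: a0@(0,0):B a1@(0,1):B a2@(0,2):B a3@(0,5):A

no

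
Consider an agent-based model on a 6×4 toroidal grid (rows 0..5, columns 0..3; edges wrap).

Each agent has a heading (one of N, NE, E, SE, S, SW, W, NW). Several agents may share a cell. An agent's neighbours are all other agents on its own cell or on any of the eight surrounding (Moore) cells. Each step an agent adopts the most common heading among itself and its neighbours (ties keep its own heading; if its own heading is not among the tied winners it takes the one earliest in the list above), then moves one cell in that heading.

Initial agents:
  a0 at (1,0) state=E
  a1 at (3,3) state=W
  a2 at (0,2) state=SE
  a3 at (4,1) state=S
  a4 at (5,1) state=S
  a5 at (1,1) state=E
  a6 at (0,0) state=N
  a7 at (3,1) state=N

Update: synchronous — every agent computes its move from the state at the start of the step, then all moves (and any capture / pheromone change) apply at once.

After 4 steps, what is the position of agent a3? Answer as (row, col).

t=1: a0@(1,1):E a1@(3,2):W a2@(1,3):SE a3@(5,1):S a4@(0,1):S a5@(1,2):E a6@(0,1):E a7@(2,1):N
t=2: a0@(1,2):E a1@(3,1):W a2@(2,0):SE a3@(0,1):S a4@(0,2):E a5@(1,3):E a6@(0,2):E a7@(2,2):E
t=3: a0@(1,3):E a1@(3,0):W a2@(3,1):SE a3@(0,2):E a4@(0,3):E a5@(1,0):E a6@(0,3):E a7@(2,3):E
t=4: a0@(1,0):E a1@(3,3):W a2@(4,2):SE a3@(0,3):E a4@(0,0):E a5@(1,1):E a6@(0,0):E a7@(2,0):E

(0, 3)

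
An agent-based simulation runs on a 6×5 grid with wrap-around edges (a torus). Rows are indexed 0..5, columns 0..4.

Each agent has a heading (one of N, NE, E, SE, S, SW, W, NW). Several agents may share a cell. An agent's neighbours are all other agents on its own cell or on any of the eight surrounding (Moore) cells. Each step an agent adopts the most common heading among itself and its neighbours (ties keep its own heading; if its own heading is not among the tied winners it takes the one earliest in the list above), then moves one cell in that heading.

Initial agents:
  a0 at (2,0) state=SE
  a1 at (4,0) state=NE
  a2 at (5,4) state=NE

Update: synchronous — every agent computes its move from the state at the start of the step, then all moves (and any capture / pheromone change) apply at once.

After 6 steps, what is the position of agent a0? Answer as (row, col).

t=1: a0@(3,1):SE a1@(3,1):NE a2@(4,0):NE
t=2: a0@(2,2):NE a1@(2,2):NE a2@(3,1):NE
t=3: a0@(1,3):NE a1@(1,3):NE a2@(2,2):NE
t=4: a0@(0,4):NE a1@(0,4):NE a2@(1,3):NE
t=5: a0@(5,0):NE a1@(5,0):NE a2@(0,4):NE
t=6: a0@(4,1):NE a1@(4,1):NE a2@(5,0):NE

(4, 1)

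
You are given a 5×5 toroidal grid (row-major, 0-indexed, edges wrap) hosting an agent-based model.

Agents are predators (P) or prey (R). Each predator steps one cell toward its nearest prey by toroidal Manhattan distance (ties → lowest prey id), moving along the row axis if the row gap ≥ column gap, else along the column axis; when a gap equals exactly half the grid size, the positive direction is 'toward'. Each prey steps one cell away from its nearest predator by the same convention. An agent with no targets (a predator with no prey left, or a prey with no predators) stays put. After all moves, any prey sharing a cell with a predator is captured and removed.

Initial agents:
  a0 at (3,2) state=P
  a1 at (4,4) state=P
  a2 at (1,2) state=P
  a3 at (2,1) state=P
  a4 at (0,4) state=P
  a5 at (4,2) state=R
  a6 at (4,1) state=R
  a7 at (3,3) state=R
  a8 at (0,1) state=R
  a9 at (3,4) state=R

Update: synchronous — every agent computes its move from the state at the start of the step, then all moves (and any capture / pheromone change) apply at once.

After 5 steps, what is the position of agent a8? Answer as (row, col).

t=1: a0@(4,2):P a1@(3,4):P a2@(0,2):P a3@(3,1):P a4@(0,0):P a6@(0,1):R a8@(4,1):R a9@(2,4):R
t=2: a0@(4,1):P a1@(2,4):P a2@(0,1):P a3@(4,1):P a4@(0,1):P a6@(0,0):R a8@(4,0):R a9@(1,4):R
t=3: a0@(4,0):P a1@(1,4):P a2@(0,0):P a3@(4,0):P a4@(0,0):P a6@(0,4):R a8@(4,4):R a9@(0,4):R
t=4: a0@(4,4):P a1@(0,4):P a2@(0,4):P a3@(4,4):P a4@(0,4):P a8@(4,3):R
t=5: a0@(4,3):P a1@(4,4):P a2@(4,4):P a3@(4,3):P a4@(4,4):P a8@(4,2):R

(4, 2)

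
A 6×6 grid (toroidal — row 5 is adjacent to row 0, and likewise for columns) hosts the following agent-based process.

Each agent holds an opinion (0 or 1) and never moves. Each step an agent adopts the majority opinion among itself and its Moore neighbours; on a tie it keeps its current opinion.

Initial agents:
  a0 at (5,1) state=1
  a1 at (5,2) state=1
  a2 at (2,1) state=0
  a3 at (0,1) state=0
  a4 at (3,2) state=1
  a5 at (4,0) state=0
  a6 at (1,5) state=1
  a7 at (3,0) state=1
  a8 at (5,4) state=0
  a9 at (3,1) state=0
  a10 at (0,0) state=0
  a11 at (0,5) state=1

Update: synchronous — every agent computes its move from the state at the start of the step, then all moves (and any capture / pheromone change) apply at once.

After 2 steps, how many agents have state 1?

3

t=1: a0@(5,1):0 a1@(5,2):1 a2@(2,1):0 a3@(0,1):0 a4@(3,2):0 a5@(4,0):0 a6@(1,5):1 a7@(3,0):0 a8@(5,4):0 a9@(3,1):0 a10@(0,0):1 a11@(0,5):1
t=2: a0@(5,1):0 a1@(5,2):0 a2@(2,1):0 a3@(0,1):0 a4@(3,2):0 a5@(4,0):0 a6@(1,5):1 a7@(3,0):0 a8@(5,4):0 a9@(3,1):0 a10@(0,0):1 a11@(0,5):1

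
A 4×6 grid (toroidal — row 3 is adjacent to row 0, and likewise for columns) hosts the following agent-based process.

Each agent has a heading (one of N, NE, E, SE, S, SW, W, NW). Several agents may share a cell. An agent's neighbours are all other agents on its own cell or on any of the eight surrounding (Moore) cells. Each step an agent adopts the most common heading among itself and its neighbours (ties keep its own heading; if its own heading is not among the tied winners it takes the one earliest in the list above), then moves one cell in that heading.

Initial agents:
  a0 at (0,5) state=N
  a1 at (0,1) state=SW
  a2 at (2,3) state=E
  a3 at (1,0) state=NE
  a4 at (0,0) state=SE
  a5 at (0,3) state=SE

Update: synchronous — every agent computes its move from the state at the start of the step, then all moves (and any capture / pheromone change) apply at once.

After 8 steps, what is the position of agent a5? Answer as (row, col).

(0, 5)

t=1: a0@(3,5):N a1@(1,0):SW a2@(2,4):E a3@(0,1):NE a4@(1,1):SE a5@(1,4):SE
t=2: a0@(2,5):N a1@(2,5):SW a2@(2,5):E a3@(3,2):NE a4@(2,2):SE a5@(2,5):SE
t=3: a0@(1,5):N a1@(3,4):SW a2@(2,0):E a3@(2,3):NE a4@(3,3):SE a5@(3,0):SE
t=4: a0@(0,5):N a1@(0,3):SW a2@(2,1):E a3@(1,4):NE a4@(0,4):SE a5@(0,1):SE
t=5: a0@(3,5):N a1@(1,2):SW a2@(2,2):E a3@(0,5):NE a4@(1,5):SE a5@(1,2):SE
t=6: a0@(2,5):N a1@(2,1):SW a2@(2,3):E a3@(3,0):NE a4@(2,0):SE a5@(2,3):SE
t=7: a0@(1,5):N a1@(3,0):SW a2@(2,4):E a3@(2,1):NE a4@(3,1):SE a5@(3,4):SE
t=8: a0@(0,5):N a1@(0,5):SW a2@(2,5):E a3@(1,2):NE a4@(0,2):SE a5@(0,5):SE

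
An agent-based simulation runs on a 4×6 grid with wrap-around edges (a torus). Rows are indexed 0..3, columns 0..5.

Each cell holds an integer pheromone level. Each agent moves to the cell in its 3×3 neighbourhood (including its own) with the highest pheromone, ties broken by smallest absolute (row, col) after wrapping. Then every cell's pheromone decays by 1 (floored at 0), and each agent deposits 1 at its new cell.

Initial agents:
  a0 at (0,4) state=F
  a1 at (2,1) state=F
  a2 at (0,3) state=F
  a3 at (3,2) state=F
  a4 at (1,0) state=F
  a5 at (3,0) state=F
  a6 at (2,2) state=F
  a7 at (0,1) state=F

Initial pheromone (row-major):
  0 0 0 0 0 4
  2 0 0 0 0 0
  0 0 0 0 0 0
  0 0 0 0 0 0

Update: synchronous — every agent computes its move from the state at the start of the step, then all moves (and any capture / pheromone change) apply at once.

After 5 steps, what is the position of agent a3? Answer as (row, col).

(0, 5)

t=1: a0@(0,5) a1@(1,0) a2@(0,2) a3@(0,1) a4@(0,5) a5@(0,5) a6@(1,1) a7@(1,0) | pheromone: 0 1 1 0 0 6 / 3 1 0 0 0 0 / 0 0 0 0 0 0 / 0 0 0 0 0 0
t=2: a0@(0,5) a1@(0,5) a2@(0,1) a3@(1,0) a4@(0,5) a5@(0,5) a6@(1,0) a7@(0,5) | pheromone: 0 1 0 0 0 10 / 4 0 0 0 0 0 / 0 0 0 0 0 0 / 0 0 0 0 0 0
t=3: a0@(0,5) a1@(0,5) a2@(1,0) a3@(0,5) a4@(0,5) a5@(0,5) a6@(0,5) a7@(0,5) | pheromone: 0 0 0 0 0 16 / 4 0 0 0 0 0 / 0 0 0 0 0 0 / 0 0 0 0 0 0
t=4: a0@(0,5) a1@(0,5) a2@(0,5) a3@(0,5) a4@(0,5) a5@(0,5) a6@(0,5) a7@(0,5) | pheromone: 0 0 0 0 0 23 / 3 0 0 0 0 0 / 0 0 0 0 0 0 / 0 0 0 0 0 0
t=5: a0@(0,5) a1@(0,5) a2@(0,5) a3@(0,5) a4@(0,5) a5@(0,5) a6@(0,5) a7@(0,5) | pheromone: 0 0 0 0 0 30 / 2 0 0 0 0 0 / 0 0 0 0 0 0 / 0 0 0 0 0 0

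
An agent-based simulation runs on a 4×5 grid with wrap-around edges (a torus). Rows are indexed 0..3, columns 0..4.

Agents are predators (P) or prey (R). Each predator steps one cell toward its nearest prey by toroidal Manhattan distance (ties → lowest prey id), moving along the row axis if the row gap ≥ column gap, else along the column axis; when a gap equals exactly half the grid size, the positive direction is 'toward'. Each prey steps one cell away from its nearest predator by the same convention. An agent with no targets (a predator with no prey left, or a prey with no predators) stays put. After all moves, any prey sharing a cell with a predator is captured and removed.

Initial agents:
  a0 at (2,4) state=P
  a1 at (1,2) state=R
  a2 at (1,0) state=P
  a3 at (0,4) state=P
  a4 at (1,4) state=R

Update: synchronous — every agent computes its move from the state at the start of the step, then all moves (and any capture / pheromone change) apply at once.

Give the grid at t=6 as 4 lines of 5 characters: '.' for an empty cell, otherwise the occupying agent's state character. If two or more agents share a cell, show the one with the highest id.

.....
...RP
R....
.....

t=1: a0@(1,4):P a1@(1,3):R a2@(1,4):P a3@(1,4):P a4@(0,4):R
t=2: a0@(1,3):P a1@(1,2):R a2@(1,3):P a3@(1,3):P a4@(3,4):R
t=3: a0@(1,2):P a1@(1,1):R a2@(1,2):P a3@(1,2):P a4@(2,4):R
t=4: a0@(1,1):P a1@(1,0):R a2@(1,1):P a3@(1,1):P a4@(2,0):R
t=5: a0@(1,0):P a1@(1,4):R a2@(1,0):P a3@(1,0):P a4@(3,0):R
t=6: a0@(1,4):P a1@(1,3):R a2@(1,4):P a3@(1,4):P a4@(2,0):R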